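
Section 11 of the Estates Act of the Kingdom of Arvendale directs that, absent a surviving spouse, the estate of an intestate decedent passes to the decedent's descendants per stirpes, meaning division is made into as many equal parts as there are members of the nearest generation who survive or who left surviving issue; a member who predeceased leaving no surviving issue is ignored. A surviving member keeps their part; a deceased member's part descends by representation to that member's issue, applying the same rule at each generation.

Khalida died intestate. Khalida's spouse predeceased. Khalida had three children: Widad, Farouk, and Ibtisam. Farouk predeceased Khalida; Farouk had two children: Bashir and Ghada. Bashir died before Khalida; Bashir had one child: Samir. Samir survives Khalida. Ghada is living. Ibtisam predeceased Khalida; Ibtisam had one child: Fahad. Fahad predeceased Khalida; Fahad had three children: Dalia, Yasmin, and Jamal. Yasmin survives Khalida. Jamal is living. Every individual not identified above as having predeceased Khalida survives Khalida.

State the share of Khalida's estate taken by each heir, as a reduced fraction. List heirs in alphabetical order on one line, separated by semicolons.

There is no surviving spouse, so the entire estate passes to Khalida's descendants per stirpes.
The estate is divided into 3 equal shares of 1/3 among Widad, Farouk, Ibtisam.
Widad is living and takes 1/3.
Farouk predeceased; the 1/3 allotted to Farouk's branch passes to Farouk's issue by representation.
The 1/3 is divided into 2 equal shares of 1/6 among Bashir, Ghada.
Bashir predeceased; the 1/6 allotted to Bashir's branch passes to Bashir's issue by representation.
Samir is the sole taker at this level and receives the full 1/6.
Ghada is living and takes 1/6.
Ibtisam predeceased; the 1/3 allotted to Ibtisam's branch passes to Ibtisam's issue by representation.
Fahad's line is the sole branch at this level, so the full 1/3 passes to Fahad's issue by representation.
The 1/3 is divided into 3 equal shares of 1/9 among Dalia, Yasmin, Jamal.
Dalia is living and takes 1/9.
Yasmin is living and takes 1/9.
Jamal is living and takes 1/9.

Dalia 1/9; Ghada 1/6; Jamal 1/9; Samir 1/6; Widad 1/3; Yasmin 1/9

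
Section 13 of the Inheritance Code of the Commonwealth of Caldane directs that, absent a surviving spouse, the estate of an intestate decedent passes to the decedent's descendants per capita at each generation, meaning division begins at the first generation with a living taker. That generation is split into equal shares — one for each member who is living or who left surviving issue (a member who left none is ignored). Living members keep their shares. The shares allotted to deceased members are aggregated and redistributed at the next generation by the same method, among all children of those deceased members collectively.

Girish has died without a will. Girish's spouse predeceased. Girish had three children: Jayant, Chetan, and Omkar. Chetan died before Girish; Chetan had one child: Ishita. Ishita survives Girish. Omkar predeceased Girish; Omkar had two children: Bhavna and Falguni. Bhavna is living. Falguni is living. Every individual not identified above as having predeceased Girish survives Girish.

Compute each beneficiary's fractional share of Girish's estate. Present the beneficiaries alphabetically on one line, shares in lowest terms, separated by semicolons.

There is no surviving spouse, so the entire estate passes to Girish's descendants per capita at each generation.
At generation 1 (Jayant, Chetan, Omkar) there are 3 shares of (1)/3 = 1/3 each.
Living: Jayant — each takes 1/3.
Deceased: Chetan and Omkar. Their combined 2/3 is pooled and carried to generation 2.
At generation 2 (Ishita, Bhavna, Falguni) there are 3 shares of (2/3)/3 = 2/9 each.
Living: Ishita, Bhavna, and Falguni — each takes 2/9.

Bhavna 2/9; Falguni 2/9; Ishita 2/9; Jayant 1/3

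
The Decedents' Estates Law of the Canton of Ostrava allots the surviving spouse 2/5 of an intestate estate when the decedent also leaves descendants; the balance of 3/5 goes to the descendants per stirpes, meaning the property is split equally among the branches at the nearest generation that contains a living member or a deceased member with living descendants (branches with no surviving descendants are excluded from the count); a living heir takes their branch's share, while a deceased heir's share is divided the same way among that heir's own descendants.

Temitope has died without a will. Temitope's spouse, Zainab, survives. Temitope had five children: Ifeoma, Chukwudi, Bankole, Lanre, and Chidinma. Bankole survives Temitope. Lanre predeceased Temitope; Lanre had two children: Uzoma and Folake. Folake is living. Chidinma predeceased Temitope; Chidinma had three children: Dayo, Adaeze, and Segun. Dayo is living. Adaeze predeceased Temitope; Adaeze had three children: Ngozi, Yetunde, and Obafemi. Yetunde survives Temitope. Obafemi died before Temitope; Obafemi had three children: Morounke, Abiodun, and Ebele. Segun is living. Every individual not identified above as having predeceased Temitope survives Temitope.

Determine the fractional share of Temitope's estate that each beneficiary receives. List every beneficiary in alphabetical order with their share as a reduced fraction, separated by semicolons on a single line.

Zainab, as surviving spouse, takes 2/5.
The remaining 3/5 passes to Temitope's descendants per stirpes.
The 3/5 is divided into 5 equal shares of 3/25 among Ifeoma, Chukwudi, Bankole, Lanre, Chidinma.
Ifeoma is living and takes 3/25.
Chukwudi is living and takes 3/25.
Bankole is living and takes 3/25.
Lanre predeceased; the 3/25 allotted to Lanre's branch passes to Lanre's issue by representation.
The 3/25 is divided into 2 equal shares of 3/50 among Uzoma, Folake.
Uzoma is living and takes 3/50.
Folake is living and takes 3/50.
Chidinma predeceased; the 3/25 allotted to Chidinma's branch passes to Chidinma's issue by representation.
The 3/25 is divided into 3 equal shares of 1/25 among Dayo, Adaeze, Segun.
Dayo is living and takes 1/25.
Adaeze predeceased; the 1/25 allotted to Adaeze's branch passes to Adaeze's issue by representation.
The 1/25 is divided into 3 equal shares of 1/75 among Ngozi, Yetunde, Obafemi.
Ngozi is living and takes 1/75.
Yetunde is living and takes 1/75.
Obafemi predeceased; the 1/75 allotted to Obafemi's branch passes to Obafemi's issue by representation.
The 1/75 is divided into 3 equal shares of 1/225 among Morounke, Abiodun, Ebele.
Morounke is living and takes 1/225.
Abiodun is living and takes 1/225.
Ebele is living and takes 1/225.
Segun is living and takes 1/25.

Abiodun 1/225; Bankole 3/25; Chukwudi 3/25; Dayo 1/25; Ebele 1/225; Folake 3/50; Ifeoma 3/25; Morounke 1/225; Ngozi 1/75; Segun 1/25; Uzoma 3/50; Yetunde 1/75; Zainab 2/5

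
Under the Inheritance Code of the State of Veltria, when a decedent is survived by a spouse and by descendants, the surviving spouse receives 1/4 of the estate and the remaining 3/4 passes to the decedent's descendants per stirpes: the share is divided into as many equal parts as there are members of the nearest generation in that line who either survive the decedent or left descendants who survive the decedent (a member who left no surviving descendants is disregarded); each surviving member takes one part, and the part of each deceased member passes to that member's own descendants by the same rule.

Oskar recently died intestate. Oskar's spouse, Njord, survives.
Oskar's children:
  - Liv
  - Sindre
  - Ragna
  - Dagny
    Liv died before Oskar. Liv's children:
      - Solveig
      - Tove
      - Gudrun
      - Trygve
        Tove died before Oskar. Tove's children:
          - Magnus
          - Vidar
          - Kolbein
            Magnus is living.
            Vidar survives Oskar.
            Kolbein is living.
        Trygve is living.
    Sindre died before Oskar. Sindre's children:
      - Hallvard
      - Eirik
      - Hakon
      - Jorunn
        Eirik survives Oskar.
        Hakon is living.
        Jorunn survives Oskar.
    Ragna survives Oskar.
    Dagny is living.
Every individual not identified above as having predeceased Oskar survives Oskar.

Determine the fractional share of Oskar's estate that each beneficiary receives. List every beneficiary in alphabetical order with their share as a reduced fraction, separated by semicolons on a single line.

Njord, as surviving spouse, takes 1/4.
The remaining 3/4 passes to Oskar's descendants per stirpes.
The 3/4 is divided into 4 equal shares of 3/16 among Liv, Sindre, Ragna, Dagny.
Liv predeceased; the 3/16 allotted to Liv's branch passes to Liv's issue by representation.
The 3/16 is divided into 4 equal shares of 3/64 among Solveig, Tove, Gudrun, Trygve.
Solveig is living and takes 3/64.
Tove predeceased; the 3/64 allotted to Tove's branch passes to Tove's issue by representation.
The 3/64 is divided into 3 equal shares of 1/64 among Magnus, Vidar, Kolbein.
Magnus is living and takes 1/64.
Vidar is living and takes 1/64.
Kolbein is living and takes 1/64.
Gudrun is living and takes 3/64.
Trygve is living and takes 3/64.
Sindre predeceased; the 3/16 allotted to Sindre's branch passes to Sindre's issue by representation.
The 3/16 is divided into 4 equal shares of 3/64 among Hallvard, Eirik, Hakon, Jorunn.
Hallvard is living and takes 3/64.
Eirik is living and takes 3/64.
Hakon is living and takes 3/64.
Jorunn is living and takes 3/64.
Ragna is living and takes 3/16.
Dagny is living and takes 3/16.

Dagny 3/16; Eirik 3/64; Gudrun 3/64; Hakon 3/64; Hallvard 3/64; Jorunn 3/64; Kolbein 1/64; Magnus 1/64; Njord 1/4; Ragna 3/16; Solveig 3/64; Trygve 3/64; Vidar 1/64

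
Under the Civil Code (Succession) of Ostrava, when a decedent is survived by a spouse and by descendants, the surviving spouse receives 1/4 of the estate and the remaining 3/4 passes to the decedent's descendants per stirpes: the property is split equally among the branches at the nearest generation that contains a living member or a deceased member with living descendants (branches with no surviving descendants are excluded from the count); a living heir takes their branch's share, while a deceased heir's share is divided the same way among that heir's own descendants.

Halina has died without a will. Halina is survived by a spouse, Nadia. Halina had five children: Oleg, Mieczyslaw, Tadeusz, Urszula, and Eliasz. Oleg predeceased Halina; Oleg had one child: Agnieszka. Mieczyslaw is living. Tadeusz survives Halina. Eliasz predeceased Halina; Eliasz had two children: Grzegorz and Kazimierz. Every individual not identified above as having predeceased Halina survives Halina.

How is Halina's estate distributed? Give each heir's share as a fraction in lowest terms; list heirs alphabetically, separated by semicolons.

Agnieszka 3/20; Grzegorz 3/40; Kazimierz 3/40; Mieczyslaw 3/20; Nadia 1/4; Tadeusz 3/20; Urszula 3/20

Nadia, as surviving spouse, takes 1/4.
The remaining 3/4 passes to Halina's descendants per stirpes.
The 3/4 is divided into 5 equal shares of 3/20 among Oleg, Mieczyslaw, Tadeusz, Urszula, Eliasz.
Oleg predeceased; the 3/20 allotted to Oleg's branch passes to Oleg's issue by representation.
Agnieszka is the sole taker at this level and receives the full 3/20.
Mieczyslaw is living and takes 3/20.
Tadeusz is living and takes 3/20.
Urszula is living and takes 3/20.
Eliasz predeceased; the 3/20 allotted to Eliasz's branch passes to Eliasz's issue by representation.
The 3/20 is divided into 2 equal shares of 3/40 among Grzegorz, Kazimierz.
Grzegorz is living and takes 3/40.
Kazimierz is living and takes 3/40.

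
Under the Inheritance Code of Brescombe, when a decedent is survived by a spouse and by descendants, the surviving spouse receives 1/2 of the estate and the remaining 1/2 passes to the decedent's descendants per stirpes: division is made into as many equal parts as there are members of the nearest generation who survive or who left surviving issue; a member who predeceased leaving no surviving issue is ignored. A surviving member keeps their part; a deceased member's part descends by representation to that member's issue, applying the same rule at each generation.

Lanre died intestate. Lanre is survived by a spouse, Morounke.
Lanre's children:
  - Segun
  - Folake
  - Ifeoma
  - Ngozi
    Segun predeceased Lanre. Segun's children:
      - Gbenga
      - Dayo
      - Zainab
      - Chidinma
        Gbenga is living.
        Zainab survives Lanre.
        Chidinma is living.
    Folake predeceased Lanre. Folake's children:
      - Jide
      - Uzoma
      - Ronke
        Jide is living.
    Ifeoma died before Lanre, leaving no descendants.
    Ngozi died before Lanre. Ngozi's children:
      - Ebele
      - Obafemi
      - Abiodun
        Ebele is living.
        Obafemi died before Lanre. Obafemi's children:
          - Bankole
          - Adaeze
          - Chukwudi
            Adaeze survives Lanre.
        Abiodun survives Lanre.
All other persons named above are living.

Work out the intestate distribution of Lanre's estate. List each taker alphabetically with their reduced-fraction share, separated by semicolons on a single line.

Morounke, as surviving spouse, takes 1/2.
The remaining 1/2 passes to Lanre's descendants per stirpes.
Ifeoma left no surviving issue, so that branch lapses and is disregarded.
The 1/2 is divided into 3 equal shares of 1/6 among Segun, Folake, Ngozi.
Segun predeceased; the 1/6 allotted to Segun's branch passes to Segun's issue by representation.
The 1/6 is divided into 4 equal shares of 1/24 among Gbenga, Dayo, Zainab, Chidinma.
Gbenga is living and takes 1/24.
Dayo is living and takes 1/24.
Zainab is living and takes 1/24.
Chidinma is living and takes 1/24.
Folake predeceased; the 1/6 allotted to Folake's branch passes to Folake's issue by representation.
The 1/6 is divided into 3 equal shares of 1/18 among Jide, Uzoma, Ronke.
Jide is living and takes 1/18.
Uzoma is living and takes 1/18.
Ronke is living and takes 1/18.
Ngozi predeceased; the 1/6 allotted to Ngozi's branch passes to Ngozi's issue by representation.
The 1/6 is divided into 3 equal shares of 1/18 among Ebele, Obafemi, Abiodun.
Ebele is living and takes 1/18.
Obafemi predeceased; the 1/18 allotted to Obafemi's branch passes to Obafemi's issue by representation.
The 1/18 is divided into 3 equal shares of 1/54 among Bankole, Adaeze, Chukwudi.
Bankole is living and takes 1/54.
Adaeze is living and takes 1/54.
Chukwudi is living and takes 1/54.
Abiodun is living and takes 1/18.

Abiodun 1/18; Adaeze 1/54; Bankole 1/54; Chidinma 1/24; Chukwudi 1/54; Dayo 1/24; Ebele 1/18; Gbenga 1/24; Jide 1/18; Morounke 1/2; Ronke 1/18; Uzoma 1/18; Zainab 1/24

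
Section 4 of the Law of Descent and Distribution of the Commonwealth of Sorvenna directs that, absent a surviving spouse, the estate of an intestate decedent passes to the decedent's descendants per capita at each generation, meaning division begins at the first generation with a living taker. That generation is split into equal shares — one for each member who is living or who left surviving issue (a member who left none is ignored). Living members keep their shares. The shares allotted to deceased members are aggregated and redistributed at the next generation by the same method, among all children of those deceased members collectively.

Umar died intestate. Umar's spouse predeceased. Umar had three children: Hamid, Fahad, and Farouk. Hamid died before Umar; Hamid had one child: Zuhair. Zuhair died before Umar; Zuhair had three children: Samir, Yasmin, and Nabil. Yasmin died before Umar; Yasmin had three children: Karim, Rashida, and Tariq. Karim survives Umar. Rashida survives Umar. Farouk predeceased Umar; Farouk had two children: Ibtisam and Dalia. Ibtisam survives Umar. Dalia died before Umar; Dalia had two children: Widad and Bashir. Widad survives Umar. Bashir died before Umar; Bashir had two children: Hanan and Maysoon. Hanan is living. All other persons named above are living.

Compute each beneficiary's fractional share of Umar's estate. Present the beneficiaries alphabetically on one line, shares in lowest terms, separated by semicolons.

There is no surviving spouse, so the entire estate passes to Umar's descendants per capita at each generation.
At generation 1 (Hamid, Fahad, Farouk) there are 3 shares of (1)/3 = 1/3 each.
Living: Fahad — each takes 1/3.
Deceased: Hamid and Farouk. Their combined 2/3 is pooled and carried to generation 2.
At generation 2 (Zuhair, Ibtisam, Dalia) there are 3 shares of (2/3)/3 = 2/9 each.
Living: Ibtisam — each takes 2/9.
Deceased: Zuhair and Dalia. Their combined 4/9 is pooled and carried to generation 3.
At generation 3 (Samir, Yasmin, Nabil, Widad, Bashir) there are 5 shares of (4/9)/5 = 4/45 each.
Living: Samir, Nabil, and Widad — each takes 4/45.
Deceased: Yasmin and Bashir. Their combined 8/45 is pooled and carried to generation 4.
At generation 4 (Karim, Rashida, Tariq, Hanan, Maysoon) there are 5 shares of (8/45)/5 = 8/225 each.
Living: Karim, Rashida, Tariq, Hanan, and Maysoon — each takes 8/225.

Fahad 1/3; Hanan 8/225; Ibtisam 2/9; Karim 8/225; Maysoon 8/225; Nabil 4/45; Rashida 8/225; Samir 4/45; Tariq 8/225; Widad 4/45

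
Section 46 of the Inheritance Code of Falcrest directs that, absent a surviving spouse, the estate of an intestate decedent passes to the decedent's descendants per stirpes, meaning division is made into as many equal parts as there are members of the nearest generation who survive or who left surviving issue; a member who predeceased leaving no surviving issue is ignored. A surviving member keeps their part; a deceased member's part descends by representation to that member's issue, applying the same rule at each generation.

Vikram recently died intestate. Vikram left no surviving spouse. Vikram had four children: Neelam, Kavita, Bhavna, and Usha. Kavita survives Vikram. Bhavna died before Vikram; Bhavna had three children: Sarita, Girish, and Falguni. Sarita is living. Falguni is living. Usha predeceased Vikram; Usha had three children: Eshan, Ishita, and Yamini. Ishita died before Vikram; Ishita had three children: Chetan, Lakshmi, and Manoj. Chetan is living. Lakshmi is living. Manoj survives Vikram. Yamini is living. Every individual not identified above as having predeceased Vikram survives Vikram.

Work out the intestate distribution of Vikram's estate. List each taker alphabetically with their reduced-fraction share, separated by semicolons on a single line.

There is no surviving spouse, so the entire estate passes to Vikram's descendants per stirpes.
The estate is divided into 4 equal shares of 1/4 among Neelam, Kavita, Bhavna, Usha.
Neelam is living and takes 1/4.
Kavita is living and takes 1/4.
Bhavna predeceased; the 1/4 allotted to Bhavna's branch passes to Bhavna's issue by representation.
The 1/4 is divided into 3 equal shares of 1/12 among Sarita, Girish, Falguni.
Sarita is living and takes 1/12.
Girish is living and takes 1/12.
Falguni is living and takes 1/12.
Usha predeceased; the 1/4 allotted to Usha's branch passes to Usha's issue by representation.
The 1/4 is divided into 3 equal shares of 1/12 among Eshan, Ishita, Yamini.
Eshan is living and takes 1/12.
Ishita predeceased; the 1/12 allotted to Ishita's branch passes to Ishita's issue by representation.
The 1/12 is divided into 3 equal shares of 1/36 among Chetan, Lakshmi, Manoj.
Chetan is living and takes 1/36.
Lakshmi is living and takes 1/36.
Manoj is living and takes 1/36.
Yamini is living and takes 1/12.

Chetan 1/36; Eshan 1/12; Falguni 1/12; Girish 1/12; Kavita 1/4; Lakshmi 1/36; Manoj 1/36; Neelam 1/4; Sarita 1/12; Yamini 1/12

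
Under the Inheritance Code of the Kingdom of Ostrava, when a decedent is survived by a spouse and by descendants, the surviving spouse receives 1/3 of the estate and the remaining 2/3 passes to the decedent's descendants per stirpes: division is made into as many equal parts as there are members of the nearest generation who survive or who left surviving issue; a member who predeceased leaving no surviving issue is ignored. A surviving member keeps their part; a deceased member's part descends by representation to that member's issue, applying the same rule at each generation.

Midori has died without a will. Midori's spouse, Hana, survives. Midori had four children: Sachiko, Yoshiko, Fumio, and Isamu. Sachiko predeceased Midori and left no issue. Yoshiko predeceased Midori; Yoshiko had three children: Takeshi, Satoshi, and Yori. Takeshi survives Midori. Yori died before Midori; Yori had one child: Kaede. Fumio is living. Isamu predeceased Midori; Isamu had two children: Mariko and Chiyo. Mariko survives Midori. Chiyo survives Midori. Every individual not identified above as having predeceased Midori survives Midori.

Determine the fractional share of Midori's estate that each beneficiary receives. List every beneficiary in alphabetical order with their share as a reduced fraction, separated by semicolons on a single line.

Chiyo 1/9; Fumio 2/9; Hana 1/3; Kaede 2/27; Mariko 1/9; Satoshi 2/27; Takeshi 2/27

Hana, as surviving spouse, takes 1/3.
The remaining 2/3 passes to Midori's descendants per stirpes.
Sachiko left no surviving issue, so that branch lapses and is disregarded.
The 2/3 is divided into 3 equal shares of 2/9 among Yoshiko, Fumio, Isamu.
Yoshiko predeceased; the 2/9 allotted to Yoshiko's branch passes to Yoshiko's issue by representation.
The 2/9 is divided into 3 equal shares of 2/27 among Takeshi, Satoshi, Yori.
Takeshi is living and takes 2/27.
Satoshi is living and takes 2/27.
Yori predeceased; the 2/27 allotted to Yori's branch passes to Yori's issue by representation.
Kaede is the sole taker at this level and receives the full 2/27.
Fumio is living and takes 2/9.
Isamu predeceased; the 2/9 allotted to Isamu's branch passes to Isamu's issue by representation.
The 2/9 is divided into 2 equal shares of 1/9 among Mariko, Chiyo.
Mariko is living and takes 1/9.
Chiyo is living and takes 1/9.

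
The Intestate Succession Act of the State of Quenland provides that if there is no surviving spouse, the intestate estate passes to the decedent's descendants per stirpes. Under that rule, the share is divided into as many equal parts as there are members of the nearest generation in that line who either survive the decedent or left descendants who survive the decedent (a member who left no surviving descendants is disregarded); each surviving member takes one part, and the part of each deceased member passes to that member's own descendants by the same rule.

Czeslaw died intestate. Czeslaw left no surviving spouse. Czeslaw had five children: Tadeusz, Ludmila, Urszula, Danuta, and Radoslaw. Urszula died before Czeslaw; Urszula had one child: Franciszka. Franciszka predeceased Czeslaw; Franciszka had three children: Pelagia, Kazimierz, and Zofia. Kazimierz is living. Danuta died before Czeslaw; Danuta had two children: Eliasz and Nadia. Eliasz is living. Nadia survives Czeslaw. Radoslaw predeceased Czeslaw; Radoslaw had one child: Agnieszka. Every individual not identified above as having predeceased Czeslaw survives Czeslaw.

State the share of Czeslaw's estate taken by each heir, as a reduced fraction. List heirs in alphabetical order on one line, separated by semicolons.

There is no surviving spouse, so the entire estate passes to Czeslaw's descendants per stirpes.
The estate is divided into 5 equal shares of 1/5 among Tadeusz, Ludmila, Urszula, Danuta, Radoslaw.
Tadeusz is living and takes 1/5.
Ludmila is living and takes 1/5.
Urszula predeceased; the 1/5 allotted to Urszula's branch passes to Urszula's issue by representation.
Franciszka's line is the sole branch at this level, so the full 1/5 passes to Franciszka's issue by representation.
The 1/5 is divided into 3 equal shares of 1/15 among Pelagia, Kazimierz, Zofia.
Pelagia is living and takes 1/15.
Kazimierz is living and takes 1/15.
Zofia is living and takes 1/15.
Danuta predeceased; the 1/5 allotted to Danuta's branch passes to Danuta's issue by representation.
The 1/5 is divided into 2 equal shares of 1/10 among Eliasz, Nadia.
Eliasz is living and takes 1/10.
Nadia is living and takes 1/10.
Radoslaw predeceased; the 1/5 allotted to Radoslaw's branch passes to Radoslaw's issue by representation.
Agnieszka is the sole taker at this level and receives the full 1/5.

Agnieszka 1/5; Eliasz 1/10; Kazimierz 1/15; Ludmila 1/5; Nadia 1/10; Pelagia 1/15; Tadeusz 1/5; Zofia 1/15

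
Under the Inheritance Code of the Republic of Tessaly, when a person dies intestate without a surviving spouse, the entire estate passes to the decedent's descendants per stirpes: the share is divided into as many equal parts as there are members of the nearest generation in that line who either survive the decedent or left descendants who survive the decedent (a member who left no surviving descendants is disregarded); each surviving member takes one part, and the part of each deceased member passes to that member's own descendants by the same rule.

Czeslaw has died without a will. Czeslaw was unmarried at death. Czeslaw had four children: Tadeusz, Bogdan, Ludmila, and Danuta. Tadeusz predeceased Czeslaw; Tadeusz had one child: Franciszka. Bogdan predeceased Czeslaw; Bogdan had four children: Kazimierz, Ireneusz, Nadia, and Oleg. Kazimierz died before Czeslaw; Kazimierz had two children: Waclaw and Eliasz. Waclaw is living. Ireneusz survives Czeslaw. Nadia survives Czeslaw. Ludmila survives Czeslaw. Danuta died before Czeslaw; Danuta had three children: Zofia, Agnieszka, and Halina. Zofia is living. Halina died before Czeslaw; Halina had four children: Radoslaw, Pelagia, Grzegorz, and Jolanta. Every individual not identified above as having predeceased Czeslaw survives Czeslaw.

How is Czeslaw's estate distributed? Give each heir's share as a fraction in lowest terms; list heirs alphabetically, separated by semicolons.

There is no surviving spouse, so the entire estate passes to Czeslaw's descendants per stirpes.
The estate is divided into 4 equal shares of 1/4 among Tadeusz, Bogdan, Ludmila, Danuta.
Tadeusz predeceased; the 1/4 allotted to Tadeusz's branch passes to Tadeusz's issue by representation.
Franciszka is the sole taker at this level and receives the full 1/4.
Bogdan predeceased; the 1/4 allotted to Bogdan's branch passes to Bogdan's issue by representation.
The 1/4 is divided into 4 equal shares of 1/16 among Kazimierz, Ireneusz, Nadia, Oleg.
Kazimierz predeceased; the 1/16 allotted to Kazimierz's branch passes to Kazimierz's issue by representation.
The 1/16 is divided into 2 equal shares of 1/32 among Waclaw, Eliasz.
Waclaw is living and takes 1/32.
Eliasz is living and takes 1/32.
Ireneusz is living and takes 1/16.
Nadia is living and takes 1/16.
Oleg is living and takes 1/16.
Ludmila is living and takes 1/4.
Danuta predeceased; the 1/4 allotted to Danuta's branch passes to Danuta's issue by representation.
The 1/4 is divided into 3 equal shares of 1/12 among Zofia, Agnieszka, Halina.
Zofia is living and takes 1/12.
Agnieszka is living and takes 1/12.
Halina predeceased; the 1/12 allotted to Halina's branch passes to Halina's issue by representation.
The 1/12 is divided into 4 equal shares of 1/48 among Radoslaw, Pelagia, Grzegorz, Jolanta.
Radoslaw is living and takes 1/48.
Pelagia is living and takes 1/48.
Grzegorz is living and takes 1/48.
Jolanta is living and takes 1/48.

Agnieszka 1/12; Eliasz 1/32; Franciszka 1/4; Grzegorz 1/48; Ireneusz 1/16; Jolanta 1/48; Ludmila 1/4; Nadia 1/16; Oleg 1/16; Pelagia 1/48; Radoslaw 1/48; Waclaw 1/32; Zofia 1/12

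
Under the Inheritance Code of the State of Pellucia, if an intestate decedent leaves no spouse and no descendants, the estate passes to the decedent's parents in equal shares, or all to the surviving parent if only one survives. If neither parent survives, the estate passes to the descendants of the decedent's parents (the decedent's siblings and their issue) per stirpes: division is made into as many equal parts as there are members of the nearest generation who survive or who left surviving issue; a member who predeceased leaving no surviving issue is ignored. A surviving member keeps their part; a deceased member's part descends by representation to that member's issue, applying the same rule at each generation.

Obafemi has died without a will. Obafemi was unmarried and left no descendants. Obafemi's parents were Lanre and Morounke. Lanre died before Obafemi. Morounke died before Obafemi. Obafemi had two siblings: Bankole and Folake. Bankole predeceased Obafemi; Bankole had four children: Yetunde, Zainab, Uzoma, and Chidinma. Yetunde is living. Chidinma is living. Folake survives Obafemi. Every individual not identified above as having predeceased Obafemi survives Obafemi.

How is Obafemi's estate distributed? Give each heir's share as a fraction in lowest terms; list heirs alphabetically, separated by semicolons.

Chidinma 1/8; Folake 1/2; Uzoma 1/8; Yetunde 1/8; Zainab 1/8

Neither parent survives and there are no descendants, so the estate passes to Obafemi's siblings and their issue per stirpes.
The estate is divided into 2 equal shares of 1/2 among Bankole, Folake.
Bankole predeceased; the 1/2 allotted to Bankole's branch passes to Bankole's issue by representation.
The 1/2 is divided into 4 equal shares of 1/8 among Yetunde, Zainab, Uzoma, Chidinma.
Yetunde is living and takes 1/8.
Zainab is living and takes 1/8.
Uzoma is living and takes 1/8.
Chidinma is living and takes 1/8.
Folake is living and takes 1/2.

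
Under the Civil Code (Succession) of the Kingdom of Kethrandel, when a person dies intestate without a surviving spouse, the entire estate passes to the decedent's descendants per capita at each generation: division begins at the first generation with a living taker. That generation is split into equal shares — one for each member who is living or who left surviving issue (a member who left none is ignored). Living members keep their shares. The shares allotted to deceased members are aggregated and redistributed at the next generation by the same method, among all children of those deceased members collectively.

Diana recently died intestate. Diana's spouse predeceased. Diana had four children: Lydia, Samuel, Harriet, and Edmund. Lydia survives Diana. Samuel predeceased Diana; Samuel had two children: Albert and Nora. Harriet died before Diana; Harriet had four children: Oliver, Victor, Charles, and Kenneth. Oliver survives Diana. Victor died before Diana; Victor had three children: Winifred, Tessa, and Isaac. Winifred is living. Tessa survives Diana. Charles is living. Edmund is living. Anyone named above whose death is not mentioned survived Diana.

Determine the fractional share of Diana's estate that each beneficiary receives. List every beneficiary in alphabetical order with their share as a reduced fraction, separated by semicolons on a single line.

Albert 1/12; Charles 1/12; Edmund 1/4; Isaac 1/36; Kenneth 1/12; Lydia 1/4; Nora 1/12; Oliver 1/12; Tessa 1/36; Winifred 1/36

There is no surviving spouse, so the entire estate passes to Diana's descendants per capita at each generation.
At generation 1 (Lydia, Samuel, Harriet, Edmund) there are 4 shares of (1)/4 = 1/4 each.
Living: Lydia and Edmund — each takes 1/4.
Deceased: Samuel and Harriet. Their combined 1/2 is pooled and carried to generation 2.
At generation 2 (Albert, Nora, Oliver, Victor, Charles, Kenneth) there are 6 shares of (1/2)/6 = 1/12 each.
Living: Albert, Nora, Oliver, Charles, and Kenneth — each takes 1/12.
Deceased: Victor. That 1/12 share is carried to generation 3.
At generation 3 (Winifred, Tessa, Isaac) there are 3 shares of (1/12)/3 = 1/36 each.
Living: Winifred, Tessa, and Isaac — each takes 1/36.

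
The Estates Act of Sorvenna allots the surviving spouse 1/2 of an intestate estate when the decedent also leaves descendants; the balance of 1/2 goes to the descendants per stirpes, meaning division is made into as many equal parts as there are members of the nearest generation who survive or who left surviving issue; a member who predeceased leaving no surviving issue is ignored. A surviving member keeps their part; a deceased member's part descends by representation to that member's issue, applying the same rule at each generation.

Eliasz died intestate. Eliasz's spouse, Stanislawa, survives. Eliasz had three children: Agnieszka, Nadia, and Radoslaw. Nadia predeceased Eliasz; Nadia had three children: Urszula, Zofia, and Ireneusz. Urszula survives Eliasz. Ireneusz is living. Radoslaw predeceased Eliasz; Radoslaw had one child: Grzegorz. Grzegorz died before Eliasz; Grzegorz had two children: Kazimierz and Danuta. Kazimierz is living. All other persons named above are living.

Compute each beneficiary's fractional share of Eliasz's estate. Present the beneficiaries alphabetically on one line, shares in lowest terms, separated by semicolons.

Agnieszka 1/6; Danuta 1/12; Ireneusz 1/18; Kazimierz 1/12; Stanislawa 1/2; Urszula 1/18; Zofia 1/18

Stanislawa, as surviving spouse, takes 1/2.
The remaining 1/2 passes to Eliasz's descendants per stirpes.
The 1/2 is divided into 3 equal shares of 1/6 among Agnieszka, Nadia, Radoslaw.
Agnieszka is living and takes 1/6.
Nadia predeceased; the 1/6 allotted to Nadia's branch passes to Nadia's issue by representation.
The 1/6 is divided into 3 equal shares of 1/18 among Urszula, Zofia, Ireneusz.
Urszula is living and takes 1/18.
Zofia is living and takes 1/18.
Ireneusz is living and takes 1/18.
Radoslaw predeceased; the 1/6 allotted to Radoslaw's branch passes to Radoslaw's issue by representation.
Grzegorz's line is the sole branch at this level, so the full 1/6 passes to Grzegorz's issue by representation.
The 1/6 is divided into 2 equal shares of 1/12 among Kazimierz, Danuta.
Kazimierz is living and takes 1/12.
Danuta is living and takes 1/12.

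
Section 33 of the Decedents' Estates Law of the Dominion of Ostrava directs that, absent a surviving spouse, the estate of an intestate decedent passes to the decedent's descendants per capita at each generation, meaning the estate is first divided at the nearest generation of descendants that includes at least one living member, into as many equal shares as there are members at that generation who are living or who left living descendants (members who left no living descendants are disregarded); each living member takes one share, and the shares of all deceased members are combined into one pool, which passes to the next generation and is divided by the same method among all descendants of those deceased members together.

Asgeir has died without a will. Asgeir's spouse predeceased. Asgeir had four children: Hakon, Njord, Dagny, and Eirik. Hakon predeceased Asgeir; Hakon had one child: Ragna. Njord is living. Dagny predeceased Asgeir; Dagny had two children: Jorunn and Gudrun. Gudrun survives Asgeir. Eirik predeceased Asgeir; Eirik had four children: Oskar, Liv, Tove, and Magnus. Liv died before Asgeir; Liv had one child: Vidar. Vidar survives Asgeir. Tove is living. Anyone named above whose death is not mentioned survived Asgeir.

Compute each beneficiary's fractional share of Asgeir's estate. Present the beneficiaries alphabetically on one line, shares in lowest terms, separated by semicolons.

There is no surviving spouse, so the entire estate passes to Asgeir's descendants per capita at each generation.
At generation 1 (Hakon, Njord, Dagny, Eirik) there are 4 shares of (1)/4 = 1/4 each.
Living: Njord — each takes 1/4.
Deceased: Hakon, Dagny, and Eirik. Their combined 3/4 is pooled and carried to generation 2.
At generation 2 (Ragna, Jorunn, Gudrun, Oskar, Liv, Tove, Magnus) there are 7 shares of (3/4)/7 = 3/28 each.
Living: Ragna, Jorunn, Gudrun, Oskar, Tove, and Magnus — each takes 3/28.
Deceased: Liv. That 3/28 share is carried to generation 3.
At generation 3 (Vidar) there are 1 shares of (3/28)/1 = 3/28 each.
Living: Vidar — each takes 3/28.

Gudrun 3/28; Jorunn 3/28; Magnus 3/28; Njord 1/4; Oskar 3/28; Ragna 3/28; Tove 3/28; Vidar 3/28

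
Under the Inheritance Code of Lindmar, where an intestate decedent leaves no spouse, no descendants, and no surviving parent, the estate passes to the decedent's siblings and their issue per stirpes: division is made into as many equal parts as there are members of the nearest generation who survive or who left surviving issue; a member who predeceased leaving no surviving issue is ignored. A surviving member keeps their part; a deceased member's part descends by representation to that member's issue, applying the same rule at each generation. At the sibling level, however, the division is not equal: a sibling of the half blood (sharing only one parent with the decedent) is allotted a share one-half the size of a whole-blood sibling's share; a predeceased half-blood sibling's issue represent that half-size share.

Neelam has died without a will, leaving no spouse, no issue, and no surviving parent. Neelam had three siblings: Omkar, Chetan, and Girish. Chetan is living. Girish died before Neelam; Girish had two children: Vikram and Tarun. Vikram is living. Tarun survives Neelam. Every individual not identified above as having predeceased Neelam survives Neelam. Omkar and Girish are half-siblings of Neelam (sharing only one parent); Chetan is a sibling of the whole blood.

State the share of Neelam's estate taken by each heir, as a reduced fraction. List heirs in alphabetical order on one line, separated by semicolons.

No spouse, descendants, or parent survives, so the estate passes to Neelam's siblings per stirpes.
Half-blood siblings count for one-half the weight of whole-blood siblings at the initial division.
Dividing 1 in proportion to weights (total weight 2): Omkar (weight 1/2) → 1/4; Chetan (weight 1) → 1/2; Girish (weight 1/2) → 1/4.
Omkar is living and takes 1/4.
Chetan is living and takes 1/2.
Girish predeceased; the 1/4 allotted to Girish's branch passes to Girish's issue by representation.
The 1/4 is divided into 2 equal shares of 1/8 among Vikram, Tarun.
Vikram is living and takes 1/8.
Tarun is living and takes 1/8.

Chetan 1/2; Omkar 1/4; Tarun 1/8; Vikram 1/8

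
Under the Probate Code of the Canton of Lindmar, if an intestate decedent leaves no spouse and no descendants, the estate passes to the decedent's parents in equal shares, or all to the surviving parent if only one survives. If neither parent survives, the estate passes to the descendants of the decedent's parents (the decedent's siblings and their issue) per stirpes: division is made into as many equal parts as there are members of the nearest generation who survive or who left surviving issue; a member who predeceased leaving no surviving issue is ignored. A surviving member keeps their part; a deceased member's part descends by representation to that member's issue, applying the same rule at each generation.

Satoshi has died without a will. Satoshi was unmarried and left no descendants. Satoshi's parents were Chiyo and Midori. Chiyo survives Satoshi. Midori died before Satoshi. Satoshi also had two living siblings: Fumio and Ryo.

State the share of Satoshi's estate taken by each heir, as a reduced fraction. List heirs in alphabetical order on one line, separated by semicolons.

Only one parent, Chiyo, survives, so Chiyo takes the entire estate. The siblings take nothing because a surviving parent has priority.

Chiyo 1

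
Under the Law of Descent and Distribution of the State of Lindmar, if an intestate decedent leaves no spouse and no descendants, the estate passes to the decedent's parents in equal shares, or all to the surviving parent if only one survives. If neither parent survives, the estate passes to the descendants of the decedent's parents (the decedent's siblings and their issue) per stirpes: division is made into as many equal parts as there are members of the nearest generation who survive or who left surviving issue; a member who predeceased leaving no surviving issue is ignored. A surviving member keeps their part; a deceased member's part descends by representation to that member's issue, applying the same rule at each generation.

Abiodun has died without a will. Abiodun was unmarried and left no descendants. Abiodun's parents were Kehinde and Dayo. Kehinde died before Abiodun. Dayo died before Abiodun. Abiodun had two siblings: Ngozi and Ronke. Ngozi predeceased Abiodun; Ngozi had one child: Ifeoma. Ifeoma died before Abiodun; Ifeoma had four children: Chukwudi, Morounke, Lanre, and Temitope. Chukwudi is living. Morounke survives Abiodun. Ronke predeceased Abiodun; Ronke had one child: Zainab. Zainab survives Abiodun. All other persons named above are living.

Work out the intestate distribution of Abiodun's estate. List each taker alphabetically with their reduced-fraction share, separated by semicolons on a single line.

Chukwudi 1/8; Lanre 1/8; Morounke 1/8; Temitope 1/8; Zainab 1/2

Neither parent survives and there are no descendants, so the estate passes to Abiodun's siblings and their issue per stirpes.
The estate is divided into 2 equal shares of 1/2 among Ngozi, Ronke.
Ngozi predeceased; the 1/2 allotted to Ngozi's branch passes to Ngozi's issue by representation.
Ifeoma's line is the sole branch at this level, so the full 1/2 passes to Ifeoma's issue by representation.
The 1/2 is divided into 4 equal shares of 1/8 among Chukwudi, Morounke, Lanre, Temitope.
Chukwudi is living and takes 1/8.
Morounke is living and takes 1/8.
Lanre is living and takes 1/8.
Temitope is living and takes 1/8.
Ronke predeceased; the 1/2 allotted to Ronke's branch passes to Ronke's issue by representation.
Zainab is the sole taker at this level and receives the full 1/2.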